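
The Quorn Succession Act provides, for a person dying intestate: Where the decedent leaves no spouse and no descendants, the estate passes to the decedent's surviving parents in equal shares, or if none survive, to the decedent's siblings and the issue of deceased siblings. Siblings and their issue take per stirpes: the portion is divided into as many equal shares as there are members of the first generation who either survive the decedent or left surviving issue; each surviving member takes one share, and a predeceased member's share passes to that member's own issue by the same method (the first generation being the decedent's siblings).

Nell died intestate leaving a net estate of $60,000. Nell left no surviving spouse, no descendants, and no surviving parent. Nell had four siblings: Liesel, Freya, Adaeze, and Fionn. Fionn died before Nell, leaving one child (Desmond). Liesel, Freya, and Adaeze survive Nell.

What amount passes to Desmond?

Desmond receives $15,000.

The entire $60,000 passes to the siblings and their issue.
That amount ($60,000) is divided into 4 shares of $15,000: Liesel, Freya, and Adaeze each take $15,000; Fionn's $15,000 share passes to Fionn's issue.
Fionn's share ($15,000) passes entirely to Desmond.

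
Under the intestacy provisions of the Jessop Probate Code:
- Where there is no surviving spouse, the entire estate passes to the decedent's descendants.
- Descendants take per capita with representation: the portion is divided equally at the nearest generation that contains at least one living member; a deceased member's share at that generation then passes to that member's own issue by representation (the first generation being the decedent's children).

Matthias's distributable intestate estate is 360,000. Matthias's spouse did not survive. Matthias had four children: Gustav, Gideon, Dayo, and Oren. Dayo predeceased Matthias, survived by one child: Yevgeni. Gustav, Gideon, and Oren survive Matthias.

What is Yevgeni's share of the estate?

Yevgeni receives 90,000.

The entire 360,000 passes to the descendants.
That amount (360,000) is divided into 4 shares of 90,000: Gustav, Gideon, and Oren each take 90,000; Dayo's 90,000 share passes to Dayo's issue.
Dayo's share (90,000) passes entirely to Yevgeni.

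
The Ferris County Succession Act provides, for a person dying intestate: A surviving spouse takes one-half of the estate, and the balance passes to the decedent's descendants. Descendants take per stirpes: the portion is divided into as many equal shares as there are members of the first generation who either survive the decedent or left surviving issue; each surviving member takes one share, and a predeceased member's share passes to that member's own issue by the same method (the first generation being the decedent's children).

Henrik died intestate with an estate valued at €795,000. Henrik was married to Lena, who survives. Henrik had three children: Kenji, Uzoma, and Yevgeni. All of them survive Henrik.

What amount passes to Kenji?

Lena takes one-half of €795,000 = €397,500. The remaining €397,500 passes to the descendants.
The descendants' portion (€397,500) is divided into 3 shares of €132,500: Kenji, Uzoma, and Yevgeni each take €132,500.

Kenji receives €132,500.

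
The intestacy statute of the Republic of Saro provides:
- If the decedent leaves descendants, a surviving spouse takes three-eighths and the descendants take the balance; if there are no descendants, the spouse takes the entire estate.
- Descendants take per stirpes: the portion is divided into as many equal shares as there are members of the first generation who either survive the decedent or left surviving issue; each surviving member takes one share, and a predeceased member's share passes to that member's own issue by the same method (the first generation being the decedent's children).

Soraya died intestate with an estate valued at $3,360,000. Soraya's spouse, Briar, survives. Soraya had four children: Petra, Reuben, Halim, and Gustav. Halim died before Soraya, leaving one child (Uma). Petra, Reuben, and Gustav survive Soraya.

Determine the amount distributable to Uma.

Uma receives $525,000.

Briar takes three-eighths of $3,360,000 = $1,260,000. The remaining $2,100,000 passes to the descendants.
The descendants' portion ($2,100,000) is divided into 4 shares of $525,000: Petra, Reuben, and Gustav each take $525,000; Halim's $525,000 share passes to Halim's issue.
Halim's share ($525,000) passes entirely to Uma.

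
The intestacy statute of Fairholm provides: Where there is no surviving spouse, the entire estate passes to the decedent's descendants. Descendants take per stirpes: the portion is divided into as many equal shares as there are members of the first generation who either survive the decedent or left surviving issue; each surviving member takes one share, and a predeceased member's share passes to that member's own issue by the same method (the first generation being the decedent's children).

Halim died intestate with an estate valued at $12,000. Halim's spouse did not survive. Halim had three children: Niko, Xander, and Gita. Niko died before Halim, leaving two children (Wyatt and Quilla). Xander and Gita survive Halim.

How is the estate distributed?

Wyatt: $2,000; Quilla: $2,000; Xander: $4,000; Gita: $4,000

The entire $12,000 passes to the descendants.
That amount ($12,000) is divided into 3 shares of $4,000: Xander and Gita each take $4,000; Niko's $4,000 share passes to Niko's issue.
Niko's share ($4,000) is divided into 2 shares of $2,000: Wyatt and Quilla each take $2,000.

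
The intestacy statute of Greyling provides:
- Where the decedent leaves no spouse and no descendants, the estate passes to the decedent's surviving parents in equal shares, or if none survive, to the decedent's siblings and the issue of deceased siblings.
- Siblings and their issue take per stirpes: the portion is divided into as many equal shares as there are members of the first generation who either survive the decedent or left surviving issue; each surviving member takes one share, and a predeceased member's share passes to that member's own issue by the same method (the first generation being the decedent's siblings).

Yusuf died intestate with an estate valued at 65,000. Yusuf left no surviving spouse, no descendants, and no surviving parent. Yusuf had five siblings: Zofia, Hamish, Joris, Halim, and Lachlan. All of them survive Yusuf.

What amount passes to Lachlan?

Lachlan receives 13,000.

The entire 65,000 passes to the siblings and their issue.
That amount (65,000) is divided into 5 shares of 13,000: Zofia, Hamish, Joris, Halim, and Lachlan each take 13,000.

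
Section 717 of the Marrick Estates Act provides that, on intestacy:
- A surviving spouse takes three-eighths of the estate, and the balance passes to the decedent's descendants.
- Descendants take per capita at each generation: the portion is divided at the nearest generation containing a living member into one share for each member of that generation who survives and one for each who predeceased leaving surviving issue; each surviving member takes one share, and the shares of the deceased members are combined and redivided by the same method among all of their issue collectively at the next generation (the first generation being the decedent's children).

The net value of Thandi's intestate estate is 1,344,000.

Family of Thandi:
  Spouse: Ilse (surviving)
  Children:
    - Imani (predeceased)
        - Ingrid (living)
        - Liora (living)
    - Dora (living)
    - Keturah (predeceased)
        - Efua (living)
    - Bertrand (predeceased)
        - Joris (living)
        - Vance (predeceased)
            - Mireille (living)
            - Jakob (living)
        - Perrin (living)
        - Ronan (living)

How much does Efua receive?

Ilse takes three-eighths of 1,344,000 = 504,000. The remaining 840,000 passes to the descendants.
The descendants' portion (840,000) is divided at the children's generation into 4 shares of 210,000. Dora takes 210,000. The 3 shares of the deceased (Imani, Keturah, and Bertrand) are combined into a pool of 630,000.
That pool (630,000) is divided at the grandchildren's generation into 7 shares of 90,000. Ingrid, Liora, Efua, Joris, Perrin, and Ronan each take 90,000. The remaining share for the deceased Vance (90,000) is carried to the next generation.
That pool (90,000) is divided at the great-grandchildren's generation equally among Mireille and Jakob: 45,000 each.

Efua receives 90,000.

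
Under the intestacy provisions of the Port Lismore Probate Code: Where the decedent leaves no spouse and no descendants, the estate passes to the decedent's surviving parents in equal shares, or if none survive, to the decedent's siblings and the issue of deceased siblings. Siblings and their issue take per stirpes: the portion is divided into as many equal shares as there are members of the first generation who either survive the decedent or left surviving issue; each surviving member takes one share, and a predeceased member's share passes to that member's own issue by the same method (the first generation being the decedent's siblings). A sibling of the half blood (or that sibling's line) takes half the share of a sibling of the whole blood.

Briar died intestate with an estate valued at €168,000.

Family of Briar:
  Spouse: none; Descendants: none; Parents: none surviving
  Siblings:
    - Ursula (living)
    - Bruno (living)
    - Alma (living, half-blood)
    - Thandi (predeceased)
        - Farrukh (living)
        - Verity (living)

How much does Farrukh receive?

The entire €168,000 passes to the siblings and their issue.
Counting each half-blood sibling's line as half a unit, there are 7/2 units in €168,000, so one unit is €48,000. Whole-blood lines (Ursula, Bruno, and Thandi) take €48,000 each; half-blood lines (Alma) take €24,000 each.
Thandi's share (€48,000) is divided into 2 shares of €24,000: Farrukh and Verity each take €24,000.

Farrukh receives €24,000.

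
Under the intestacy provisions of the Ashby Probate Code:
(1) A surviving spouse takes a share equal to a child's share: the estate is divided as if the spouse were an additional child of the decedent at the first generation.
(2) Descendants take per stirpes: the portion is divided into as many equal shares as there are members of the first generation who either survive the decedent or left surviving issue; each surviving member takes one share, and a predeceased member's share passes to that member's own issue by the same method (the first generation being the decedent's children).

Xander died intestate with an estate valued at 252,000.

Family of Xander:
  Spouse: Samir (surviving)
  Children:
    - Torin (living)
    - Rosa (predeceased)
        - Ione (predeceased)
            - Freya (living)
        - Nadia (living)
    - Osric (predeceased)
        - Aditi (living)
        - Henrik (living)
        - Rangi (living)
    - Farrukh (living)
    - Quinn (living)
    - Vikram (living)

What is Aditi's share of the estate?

Aditi receives 12,000.

The spouse counts as an additional share at the children's level, so there are 7 primary shares of 36,000. Samir takes one such share (36,000).
The children's combined portion (216,000) is divided into 6 shares of 36,000: Torin, Farrukh, Quinn, and Vikram each take 36,000; Rosa's 36,000 share passes to Rosa's issue; Osric's 36,000 share passes to Osric's issue.
Rosa's share (36,000) is divided into 2 shares of 18,000: Nadia takes 18,000; Ione's 18,000 share passes to Ione's issue.
Ione's share (18,000) passes entirely to Freya.
Osric's share (36,000) is divided into 3 shares of 12,000: Aditi, Henrik, and Rangi each take 12,000.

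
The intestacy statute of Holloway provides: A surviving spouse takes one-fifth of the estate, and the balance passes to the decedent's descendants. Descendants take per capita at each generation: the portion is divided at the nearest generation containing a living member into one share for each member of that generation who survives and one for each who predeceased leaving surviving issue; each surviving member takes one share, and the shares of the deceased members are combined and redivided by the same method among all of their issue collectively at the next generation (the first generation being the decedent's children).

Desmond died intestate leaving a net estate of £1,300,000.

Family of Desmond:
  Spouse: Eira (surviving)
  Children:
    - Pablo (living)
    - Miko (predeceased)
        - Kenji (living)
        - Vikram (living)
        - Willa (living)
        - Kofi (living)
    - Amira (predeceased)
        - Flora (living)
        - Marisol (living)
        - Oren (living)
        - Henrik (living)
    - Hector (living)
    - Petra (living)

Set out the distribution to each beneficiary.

Eira: £260,000; Pablo: £208,000; Kenji: £52,000; Vikram: £52,000; Willa: £52,000; Kofi: £52,000; Flora: £52,000; Marisol: £52,000; Oren: £52,000; Henrik: £52,000; Hector: £208,000; Petra: £208,000

Eira takes one-fifth of £1,300,000 = £260,000. The remaining £1,040,000 passes to the descendants.
The descendants' portion (£1,040,000) is divided at the children's generation into 5 shares of £208,000. Pablo, Hector, and Petra each take £208,000. The 2 shares of the deceased (Miko and Amira) are combined into a pool of £416,000.
That pool (£416,000) is divided at the grandchildren's generation equally among Kenji, Vikram, Willa, Kofi, Flora, Marisol, Oren, and Henrik: £52,000 each.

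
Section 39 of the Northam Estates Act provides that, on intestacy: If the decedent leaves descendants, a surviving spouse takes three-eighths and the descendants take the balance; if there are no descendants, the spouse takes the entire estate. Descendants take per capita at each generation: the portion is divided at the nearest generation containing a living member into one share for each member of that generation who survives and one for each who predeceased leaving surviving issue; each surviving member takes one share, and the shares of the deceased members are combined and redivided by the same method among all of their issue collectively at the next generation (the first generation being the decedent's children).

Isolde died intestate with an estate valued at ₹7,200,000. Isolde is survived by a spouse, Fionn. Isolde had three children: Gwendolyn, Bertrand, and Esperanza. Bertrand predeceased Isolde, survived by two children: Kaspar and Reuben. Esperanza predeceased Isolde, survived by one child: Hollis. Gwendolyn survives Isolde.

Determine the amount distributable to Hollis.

Fionn takes three-eighths of ₹7,200,000 = ₹2,700,000. The remaining ₹4,500,000 passes to the descendants.
The descendants' portion (₹4,500,000) is divided at the children's generation into 3 shares of ₹1,500,000. Gwendolyn takes ₹1,500,000. The 2 shares of the deceased (Bertrand and Esperanza) are combined into a pool of ₹3,000,000.
That pool (₹3,000,000) is divided at the grandchildren's generation equally among Kaspar, Reuben, and Hollis: ₹1,000,000 each.

Hollis receives ₹1,000,000.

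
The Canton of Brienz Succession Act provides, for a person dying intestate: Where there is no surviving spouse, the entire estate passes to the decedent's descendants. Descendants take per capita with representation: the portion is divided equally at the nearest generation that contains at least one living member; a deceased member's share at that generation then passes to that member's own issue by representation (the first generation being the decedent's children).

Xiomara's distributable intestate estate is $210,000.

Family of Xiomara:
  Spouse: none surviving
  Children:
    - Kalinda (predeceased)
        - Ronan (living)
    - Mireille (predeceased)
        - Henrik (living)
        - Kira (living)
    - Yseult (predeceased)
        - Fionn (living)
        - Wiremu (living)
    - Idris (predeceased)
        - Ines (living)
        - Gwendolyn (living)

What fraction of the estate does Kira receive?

The entire $210,000 passes to the descendants.
No child survives, so the initial division is made at the grandchildren's generation.
That amount ($210,000) is divided into 7 shares of $30,000: Ronan, Henrik, Kira, Fionn, Wiremu, Ines, and Gwendolyn each take $30,000.

Kira receives 1/7 of the estate.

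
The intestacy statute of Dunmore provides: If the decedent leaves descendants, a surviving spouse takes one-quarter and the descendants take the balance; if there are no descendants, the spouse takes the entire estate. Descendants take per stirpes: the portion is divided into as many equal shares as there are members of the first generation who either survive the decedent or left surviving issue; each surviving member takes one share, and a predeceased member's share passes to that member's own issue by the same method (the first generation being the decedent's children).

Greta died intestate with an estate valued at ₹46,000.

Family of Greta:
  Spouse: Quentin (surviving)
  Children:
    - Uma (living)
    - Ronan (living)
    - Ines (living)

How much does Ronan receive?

Quentin takes one-quarter of ₹46,000 = ₹11,500. The remaining ₹34,500 passes to the descendants.
The descendants' portion (₹34,500) is divided into 3 shares of ₹11,500: Uma, Ronan, and Ines each take ₹11,500.

Ronan receives ₹11,500.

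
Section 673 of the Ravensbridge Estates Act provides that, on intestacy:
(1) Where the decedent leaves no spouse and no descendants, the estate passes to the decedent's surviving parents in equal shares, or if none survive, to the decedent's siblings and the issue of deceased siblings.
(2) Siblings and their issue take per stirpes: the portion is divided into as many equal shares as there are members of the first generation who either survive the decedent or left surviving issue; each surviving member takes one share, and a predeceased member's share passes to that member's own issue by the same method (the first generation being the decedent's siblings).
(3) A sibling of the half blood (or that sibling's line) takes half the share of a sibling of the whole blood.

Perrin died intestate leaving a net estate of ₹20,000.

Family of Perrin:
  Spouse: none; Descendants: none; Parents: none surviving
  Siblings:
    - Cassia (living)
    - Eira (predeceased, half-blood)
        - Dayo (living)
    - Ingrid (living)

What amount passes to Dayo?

The entire ₹20,000 passes to the siblings and their issue.
Counting each half-blood sibling's line as half a unit, there are 5/2 units in ₹20,000, so one unit is ₹8,000. Whole-blood lines (Cassia and Ingrid) take ₹8,000 each; half-blood lines (Eira) take ₹4,000 each.
Eira's share (₹4,000) passes entirely to Dayo.

Dayo receives ₹4,000.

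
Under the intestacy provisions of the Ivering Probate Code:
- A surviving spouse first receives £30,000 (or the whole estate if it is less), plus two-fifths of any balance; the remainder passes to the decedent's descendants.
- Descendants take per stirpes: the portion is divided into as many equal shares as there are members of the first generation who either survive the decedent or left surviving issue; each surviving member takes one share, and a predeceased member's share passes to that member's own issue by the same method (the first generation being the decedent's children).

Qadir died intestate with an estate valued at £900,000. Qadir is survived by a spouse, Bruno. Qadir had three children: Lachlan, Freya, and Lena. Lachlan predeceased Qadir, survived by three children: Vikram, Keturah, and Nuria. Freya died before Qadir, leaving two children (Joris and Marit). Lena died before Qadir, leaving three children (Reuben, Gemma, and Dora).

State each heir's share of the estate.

Bruno first takes £30,000, leaving a balance of £870,000. Bruno then takes two-fifths of the balance (£348,000), for a total of £378,000. The remaining £522,000 passes to the descendants.
The descendants' portion (£522,000) is divided into 3 shares of £174,000: Lachlan's £174,000 share passes to Lachlan's issue; Freya's £174,000 share passes to Freya's issue; Lena's £174,000 share passes to Lena's issue.
Lachlan's share (£174,000) is divided into 3 shares of £58,000: Vikram, Keturah, and Nuria each take £58,000.
Freya's share (£174,000) is divided into 2 shares of £87,000: Joris and Marit each take £87,000.
Lena's share (£174,000) is divided into 3 shares of £58,000: Reuben, Gemma, and Dora each take £58,000.

Bruno: £378,000; Vikram: £58,000; Keturah: £58,000; Nuria: £58,000; Joris: £87,000; Marit: £87,000; Reuben: £58,000; Gemma: £58,000; Dora: £58,000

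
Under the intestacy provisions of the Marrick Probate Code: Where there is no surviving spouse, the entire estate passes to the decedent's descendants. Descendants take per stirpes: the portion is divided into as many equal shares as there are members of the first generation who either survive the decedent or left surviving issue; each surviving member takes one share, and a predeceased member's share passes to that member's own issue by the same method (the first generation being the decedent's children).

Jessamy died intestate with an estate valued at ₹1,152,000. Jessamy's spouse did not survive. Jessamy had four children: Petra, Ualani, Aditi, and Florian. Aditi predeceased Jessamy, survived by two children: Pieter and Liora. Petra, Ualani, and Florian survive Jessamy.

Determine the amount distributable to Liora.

Liora receives ₹144,000.

The entire ₹1,152,000 passes to the descendants.
That amount (₹1,152,000) is divided into 4 shares of ₹288,000: Petra, Ualani, and Florian each take ₹288,000; Aditi's ₹288,000 share passes to Aditi's issue.
Aditi's share (₹288,000) is divided into 2 shares of ₹144,000: Pieter and Liora each take ₹144,000.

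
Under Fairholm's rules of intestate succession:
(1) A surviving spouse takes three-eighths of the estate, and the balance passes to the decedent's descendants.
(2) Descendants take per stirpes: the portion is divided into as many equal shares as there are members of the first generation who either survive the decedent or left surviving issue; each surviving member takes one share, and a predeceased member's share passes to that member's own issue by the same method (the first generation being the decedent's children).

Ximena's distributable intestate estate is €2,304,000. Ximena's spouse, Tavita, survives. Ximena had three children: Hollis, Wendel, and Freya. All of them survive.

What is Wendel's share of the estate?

Wendel receives €480,000.

Tavita takes three-eighths of €2,304,000 = €864,000. The remaining €1,440,000 passes to the descendants.
The descendants' portion (€1,440,000) is divided into 3 shares of €480,000: Hollis, Wendel, and Freya each take €480,000.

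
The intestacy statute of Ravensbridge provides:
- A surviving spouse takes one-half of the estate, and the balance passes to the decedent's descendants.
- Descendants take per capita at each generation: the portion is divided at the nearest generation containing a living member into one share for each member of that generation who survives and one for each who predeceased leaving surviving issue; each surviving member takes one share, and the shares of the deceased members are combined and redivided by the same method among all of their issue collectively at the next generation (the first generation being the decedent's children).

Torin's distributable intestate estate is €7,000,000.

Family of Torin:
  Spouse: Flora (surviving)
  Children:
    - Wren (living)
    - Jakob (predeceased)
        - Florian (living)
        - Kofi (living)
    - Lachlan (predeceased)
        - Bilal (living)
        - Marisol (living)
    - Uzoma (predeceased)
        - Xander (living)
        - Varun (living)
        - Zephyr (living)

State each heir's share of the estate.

Flora: €3,500,000; Wren: €875,000; Florian: €375,000; Kofi: €375,000; Bilal: €375,000; Marisol: €375,000; Xander: €375,000; Varun: €375,000; Zephyr: €375,000

Flora takes one-half of €7,000,000 = €3,500,000. The remaining €3,500,000 passes to the descendants.
The descendants' portion (€3,500,000) is divided at the children's generation into 4 shares of €875,000. Wren takes €875,000. The 3 shares of the deceased (Jakob, Lachlan, and Uzoma) are combined into a pool of €2,625,000.
That pool (€2,625,000) is divided at the grandchildren's generation equally among Florian, Kofi, Bilal, Marisol, Xander, Varun, and Zephyr: €375,000 each.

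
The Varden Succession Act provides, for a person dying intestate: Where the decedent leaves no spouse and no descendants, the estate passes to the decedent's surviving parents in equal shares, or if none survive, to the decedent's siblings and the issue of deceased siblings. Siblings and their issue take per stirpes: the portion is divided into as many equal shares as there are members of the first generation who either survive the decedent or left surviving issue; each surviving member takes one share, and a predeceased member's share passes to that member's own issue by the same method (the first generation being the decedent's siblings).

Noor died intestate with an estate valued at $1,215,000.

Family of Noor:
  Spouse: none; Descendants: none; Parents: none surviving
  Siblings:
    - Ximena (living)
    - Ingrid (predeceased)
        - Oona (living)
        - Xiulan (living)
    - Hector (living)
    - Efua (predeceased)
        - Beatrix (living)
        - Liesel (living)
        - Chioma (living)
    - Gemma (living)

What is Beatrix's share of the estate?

The entire $1,215,000 passes to the siblings and their issue.
That amount ($1,215,000) is divided into 5 shares of $243,000: Ximena, Hector, and Gemma each take $243,000; Ingrid's $243,000 share passes to Ingrid's issue; Efua's $243,000 share passes to Efua's issue.
Ingrid's share ($243,000) is divided into 2 shares of $121,500: Oona and Xiulan each take $121,500.
Efua's share ($243,000) is divided into 3 shares of $81,000: Beatrix, Liesel, and Chioma each take $81,000.

Beatrix receives $81,000.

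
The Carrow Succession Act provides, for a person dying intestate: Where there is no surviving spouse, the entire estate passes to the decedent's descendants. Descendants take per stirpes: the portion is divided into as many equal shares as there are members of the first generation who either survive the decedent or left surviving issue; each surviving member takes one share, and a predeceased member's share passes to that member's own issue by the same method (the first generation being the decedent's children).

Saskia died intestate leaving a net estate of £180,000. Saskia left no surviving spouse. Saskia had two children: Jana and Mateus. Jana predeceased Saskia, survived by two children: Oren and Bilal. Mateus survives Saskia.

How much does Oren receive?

The entire £180,000 passes to the descendants.
That amount (£180,000) is divided into 2 shares of £90,000: Mateus takes £90,000; Jana's £90,000 share passes to Jana's issue.
Jana's share (£90,000) is divided into 2 shares of £45,000: Oren and Bilal each take £45,000.

Oren receives £45,000.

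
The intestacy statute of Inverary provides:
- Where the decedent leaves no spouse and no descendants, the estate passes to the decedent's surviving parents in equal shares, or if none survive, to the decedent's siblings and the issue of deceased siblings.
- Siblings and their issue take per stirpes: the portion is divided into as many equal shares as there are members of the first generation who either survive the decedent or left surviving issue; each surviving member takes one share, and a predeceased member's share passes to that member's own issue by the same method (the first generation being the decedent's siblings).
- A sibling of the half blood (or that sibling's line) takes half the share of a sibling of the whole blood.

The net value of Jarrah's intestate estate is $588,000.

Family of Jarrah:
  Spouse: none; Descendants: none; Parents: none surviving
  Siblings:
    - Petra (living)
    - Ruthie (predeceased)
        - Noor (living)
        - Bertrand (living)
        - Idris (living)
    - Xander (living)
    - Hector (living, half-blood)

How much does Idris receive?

Idris receives $56,000.

The entire $588,000 passes to the siblings and their issue.
Counting each half-blood sibling's line as half a unit, there are 7/2 units in $588,000, so one unit is $168,000. Whole-blood lines (Petra, Ruthie, and Xander) take $168,000 each; half-blood lines (Hector) take $84,000 each.
Ruthie's share ($168,000) is divided into 3 shares of $56,000: Noor, Bertrand, and Idris each take $56,000.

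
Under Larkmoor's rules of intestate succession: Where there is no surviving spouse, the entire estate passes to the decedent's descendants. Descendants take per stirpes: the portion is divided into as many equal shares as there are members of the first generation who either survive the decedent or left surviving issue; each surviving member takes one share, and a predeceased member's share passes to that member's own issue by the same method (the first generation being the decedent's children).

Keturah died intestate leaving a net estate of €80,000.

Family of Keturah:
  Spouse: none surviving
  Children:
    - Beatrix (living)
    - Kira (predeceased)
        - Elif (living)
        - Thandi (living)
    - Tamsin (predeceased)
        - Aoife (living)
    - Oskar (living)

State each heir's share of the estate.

The entire €80,000 passes to the descendants.
That amount (€80,000) is divided into 4 shares of €20,000: Beatrix and Oskar each take €20,000; Kira's €20,000 share passes to Kira's issue; Tamsin's €20,000 share passes to Tamsin's issue.
Kira's share (€20,000) is divided into 2 shares of €10,000: Elif and Thandi each take €10,000.
Tamsin's share (€20,000) passes entirely to Aoife.

Beatrix: €20,000; Elif: €10,000; Thandi: €10,000; Aoife: €20,000; Oskar: €20,000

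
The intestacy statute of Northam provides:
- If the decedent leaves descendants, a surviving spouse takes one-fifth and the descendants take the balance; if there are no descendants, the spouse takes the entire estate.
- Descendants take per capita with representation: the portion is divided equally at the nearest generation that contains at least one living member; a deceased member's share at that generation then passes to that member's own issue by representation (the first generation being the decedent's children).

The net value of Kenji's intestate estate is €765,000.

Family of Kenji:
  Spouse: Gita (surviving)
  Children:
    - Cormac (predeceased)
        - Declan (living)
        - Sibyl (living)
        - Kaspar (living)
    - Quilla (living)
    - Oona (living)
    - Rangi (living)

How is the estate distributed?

Gita: €153,000; Declan: €51,000; Sibyl: €51,000; Kaspar: €51,000; Quilla: €153,000; Oona: €153,000; Rangi: €153,000

Gita takes one-fifth of €765,000 = €153,000. The remaining €612,000 passes to the descendants.
The descendants' portion (€612,000) is divided into 4 shares of €153,000: Quilla, Oona, and Rangi each take €153,000; Cormac's €153,000 share passes to Cormac's issue.
Cormac's share (€153,000) is divided into 3 shares of €51,000: Declan, Sibyl, and Kaspar each take €51,000.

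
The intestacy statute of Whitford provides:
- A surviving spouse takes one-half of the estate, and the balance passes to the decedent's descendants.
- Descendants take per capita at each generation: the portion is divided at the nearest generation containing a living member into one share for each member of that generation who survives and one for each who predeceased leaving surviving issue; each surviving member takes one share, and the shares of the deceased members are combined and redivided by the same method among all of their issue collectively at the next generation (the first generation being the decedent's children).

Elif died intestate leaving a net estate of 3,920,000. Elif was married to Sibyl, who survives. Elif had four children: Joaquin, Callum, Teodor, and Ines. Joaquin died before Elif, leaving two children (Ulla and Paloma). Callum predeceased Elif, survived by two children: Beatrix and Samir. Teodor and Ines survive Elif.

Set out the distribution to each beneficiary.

Sibyl takes one-half of 3,920,000 = 1,960,000. The remaining 1,960,000 passes to the descendants.
The descendants' portion (1,960,000) is divided at the children's generation into 4 shares of 490,000. Teodor and Ines each take 490,000. The 2 shares of the deceased (Joaquin and Callum) are combined into a pool of 980,000.
That pool (980,000) is divided at the grandchildren's generation equally among Ulla, Paloma, Beatrix, and Samir: 245,000 each.

Sibyl: 1,960,000; Ulla: 245,000; Paloma: 245,000; Beatrix: 245,000; Samir: 245,000; Teodor: 490,000; Ines: 490,000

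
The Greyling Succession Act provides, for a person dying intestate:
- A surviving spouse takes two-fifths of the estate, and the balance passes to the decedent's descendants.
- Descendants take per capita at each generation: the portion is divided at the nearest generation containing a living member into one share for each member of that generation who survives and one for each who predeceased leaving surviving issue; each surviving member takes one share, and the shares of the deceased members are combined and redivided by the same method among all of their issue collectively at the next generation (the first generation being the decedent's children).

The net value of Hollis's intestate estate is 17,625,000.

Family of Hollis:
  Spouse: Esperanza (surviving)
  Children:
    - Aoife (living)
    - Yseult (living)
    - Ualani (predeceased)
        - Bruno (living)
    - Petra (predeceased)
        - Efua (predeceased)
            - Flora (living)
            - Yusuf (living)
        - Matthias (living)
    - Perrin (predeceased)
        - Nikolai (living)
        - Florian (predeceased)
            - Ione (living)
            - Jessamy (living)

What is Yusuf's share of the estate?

Esperanza takes two-fifths of 17,625,000 = 7,050,000. The remaining 10,575,000 passes to the descendants.
The descendants' portion (10,575,000) is divided at the children's generation into 5 shares of 2,115,000. Aoife and Yseult each take 2,115,000. The 3 shares of the deceased (Ualani, Petra, and Perrin) are combined into a pool of 6,345,000.
That pool (6,345,000) is divided at the grandchildren's generation into 5 shares of 1,269,000. Bruno, Matthias, and Nikolai each take 1,269,000. The 2 shares of the deceased (Efua and Florian) are combined into a pool of 2,538,000.
That pool (2,538,000) is divided at the great-grandchildren's generation equally among Flora, Yusuf, Ione, and Jessamy: 634,500 each.

Yusuf receives 634,500.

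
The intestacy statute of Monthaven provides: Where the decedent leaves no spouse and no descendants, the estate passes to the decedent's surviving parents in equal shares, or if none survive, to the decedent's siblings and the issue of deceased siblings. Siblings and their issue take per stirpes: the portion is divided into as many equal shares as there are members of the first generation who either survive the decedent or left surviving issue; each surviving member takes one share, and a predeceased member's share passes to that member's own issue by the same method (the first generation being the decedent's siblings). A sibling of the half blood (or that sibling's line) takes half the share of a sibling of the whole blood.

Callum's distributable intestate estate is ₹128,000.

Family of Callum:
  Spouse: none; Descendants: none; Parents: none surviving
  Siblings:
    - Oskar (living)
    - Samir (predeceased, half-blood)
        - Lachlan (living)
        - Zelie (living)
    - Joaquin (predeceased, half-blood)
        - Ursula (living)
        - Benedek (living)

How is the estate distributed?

The entire ₹128,000 passes to the siblings and their issue.
Counting each half-blood sibling's line as half a unit, there are 2 units in ₹128,000, so one unit is ₹64,000. Whole-blood lines (Oskar) take ₹64,000 each; half-blood lines (Samir and Joaquin) take ₹32,000 each.
Samir's share (₹32,000) is divided into 2 shares of ₹16,000: Lachlan and Zelie each take ₹16,000.
Joaquin's share (₹32,000) is divided into 2 shares of ₹16,000: Ursula and Benedek each take ₹16,000.

Oskar: ₹64,000; Lachlan: ₹16,000; Zelie: ₹16,000; Ursula: ₹16,000; Benedek: ₹16,000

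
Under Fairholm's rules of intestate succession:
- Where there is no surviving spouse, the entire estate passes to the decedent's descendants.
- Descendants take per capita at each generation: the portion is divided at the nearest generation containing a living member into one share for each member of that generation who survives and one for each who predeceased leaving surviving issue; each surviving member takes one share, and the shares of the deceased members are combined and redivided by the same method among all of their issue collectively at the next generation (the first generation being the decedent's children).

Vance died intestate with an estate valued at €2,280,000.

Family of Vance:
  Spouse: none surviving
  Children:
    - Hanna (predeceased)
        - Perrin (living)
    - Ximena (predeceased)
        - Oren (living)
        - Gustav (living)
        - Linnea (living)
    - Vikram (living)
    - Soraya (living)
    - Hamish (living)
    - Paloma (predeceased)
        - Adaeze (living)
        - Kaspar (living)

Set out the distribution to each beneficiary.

Perrin: €190,000; Oren: €190,000; Gustav: €190,000; Linnea: €190,000; Vikram: €380,000; Soraya: €380,000; Hamish: €380,000; Adaeze: €190,000; Kaspar: €190,000

The entire €2,280,000 passes to the descendants.
That amount (€2,280,000) is divided at the children's generation into 6 shares of €380,000. Vikram, Soraya, and Hamish each take €380,000. The 3 shares of the deceased (Hanna, Ximena, and Paloma) are combined into a pool of €1,140,000.
That pool (€1,140,000) is divided at the grandchildren's generation equally among Perrin, Oren, Gustav, Linnea, Adaeze, and Kaspar: €190,000 each.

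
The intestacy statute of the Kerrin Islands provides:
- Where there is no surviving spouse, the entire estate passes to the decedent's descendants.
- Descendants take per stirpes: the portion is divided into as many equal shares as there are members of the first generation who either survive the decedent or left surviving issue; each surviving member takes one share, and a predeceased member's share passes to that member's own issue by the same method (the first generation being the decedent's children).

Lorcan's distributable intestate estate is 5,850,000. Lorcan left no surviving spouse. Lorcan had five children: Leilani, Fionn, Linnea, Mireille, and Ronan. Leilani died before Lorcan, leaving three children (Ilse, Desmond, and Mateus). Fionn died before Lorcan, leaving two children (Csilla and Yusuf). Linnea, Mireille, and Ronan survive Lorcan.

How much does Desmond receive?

Desmond receives 390,000.

The entire 5,850,000 passes to the descendants.
That amount (5,850,000) is divided into 5 shares of 1,170,000: Linnea, Mireille, and Ronan each take 1,170,000; Leilani's 1,170,000 share passes to Leilani's issue; Fionn's 1,170,000 share passes to Fionn's issue.
Leilani's share (1,170,000) is divided into 3 shares of 390,000: Ilse, Desmond, and Mateus each take 390,000.
Fionn's share (1,170,000) is divided into 2 shares of 585,000: Csilla and Yusuf each take 585,000.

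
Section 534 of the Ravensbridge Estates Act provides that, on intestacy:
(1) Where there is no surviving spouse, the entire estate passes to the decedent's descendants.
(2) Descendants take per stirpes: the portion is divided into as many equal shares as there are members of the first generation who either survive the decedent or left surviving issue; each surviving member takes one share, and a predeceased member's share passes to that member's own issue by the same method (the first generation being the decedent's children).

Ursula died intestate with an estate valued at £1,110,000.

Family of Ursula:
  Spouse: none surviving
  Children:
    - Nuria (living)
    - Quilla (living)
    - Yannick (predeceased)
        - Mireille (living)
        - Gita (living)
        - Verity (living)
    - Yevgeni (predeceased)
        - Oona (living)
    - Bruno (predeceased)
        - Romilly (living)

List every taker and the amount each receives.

The entire £1,110,000 passes to the descendants.
That amount (£1,110,000) is divided into 5 shares of £222,000: Nuria and Quilla each take £222,000; Yannick's £222,000 share passes to Yannick's issue; Yevgeni's £222,000 share passes to Yevgeni's issue; Bruno's £222,000 share passes to Bruno's issue.
Yannick's share (£222,000) is divided into 3 shares of £74,000: Mireille, Gita, and Verity each take £74,000.
Yevgeni's share (£222,000) passes entirely to Oona.
Bruno's share (£222,000) passes entirely to Romilly.

Nuria: £222,000; Quilla: £222,000; Mireille: £74,000; Gita: £74,000; Verity: £74,000; Oona: £222,000; Romilly: £222,000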